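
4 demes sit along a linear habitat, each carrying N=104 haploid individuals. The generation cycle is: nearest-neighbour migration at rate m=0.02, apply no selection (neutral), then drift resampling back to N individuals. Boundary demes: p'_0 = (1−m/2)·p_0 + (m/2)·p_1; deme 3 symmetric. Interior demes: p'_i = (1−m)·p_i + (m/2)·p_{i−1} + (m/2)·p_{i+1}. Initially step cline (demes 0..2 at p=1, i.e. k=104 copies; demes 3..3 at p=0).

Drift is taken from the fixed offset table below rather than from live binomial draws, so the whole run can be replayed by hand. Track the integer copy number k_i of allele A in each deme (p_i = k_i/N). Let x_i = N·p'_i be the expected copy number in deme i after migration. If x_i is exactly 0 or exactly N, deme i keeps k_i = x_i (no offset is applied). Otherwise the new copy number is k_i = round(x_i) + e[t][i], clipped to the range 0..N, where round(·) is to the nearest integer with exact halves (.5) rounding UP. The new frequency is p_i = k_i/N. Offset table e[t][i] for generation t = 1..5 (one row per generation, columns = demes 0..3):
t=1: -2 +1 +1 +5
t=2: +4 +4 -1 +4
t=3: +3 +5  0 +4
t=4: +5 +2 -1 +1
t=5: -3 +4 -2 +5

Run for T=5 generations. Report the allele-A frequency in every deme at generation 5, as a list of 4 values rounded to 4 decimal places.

[1.0000, 1.0000, 0.9231, 0.2308]

t=0: k=[104 104 104 0]
t=1: x=[104.0000 104.0000 102.9600 1.0400] k=[104 104 104 6]
t=2: x=[104.0000 104.0000 103.0200 6.9800] k=[104 104 102 11]
t=3: x=[104.0000 103.9800 101.1100 11.9100] k=[104 104 101 16]
t=4: x=[104.0000 103.9700 100.1800 16.8500] k=[104 104 99 18]
t=5: x=[104.0000 103.9500 98.2400 18.8100] k=[104 104 96 24]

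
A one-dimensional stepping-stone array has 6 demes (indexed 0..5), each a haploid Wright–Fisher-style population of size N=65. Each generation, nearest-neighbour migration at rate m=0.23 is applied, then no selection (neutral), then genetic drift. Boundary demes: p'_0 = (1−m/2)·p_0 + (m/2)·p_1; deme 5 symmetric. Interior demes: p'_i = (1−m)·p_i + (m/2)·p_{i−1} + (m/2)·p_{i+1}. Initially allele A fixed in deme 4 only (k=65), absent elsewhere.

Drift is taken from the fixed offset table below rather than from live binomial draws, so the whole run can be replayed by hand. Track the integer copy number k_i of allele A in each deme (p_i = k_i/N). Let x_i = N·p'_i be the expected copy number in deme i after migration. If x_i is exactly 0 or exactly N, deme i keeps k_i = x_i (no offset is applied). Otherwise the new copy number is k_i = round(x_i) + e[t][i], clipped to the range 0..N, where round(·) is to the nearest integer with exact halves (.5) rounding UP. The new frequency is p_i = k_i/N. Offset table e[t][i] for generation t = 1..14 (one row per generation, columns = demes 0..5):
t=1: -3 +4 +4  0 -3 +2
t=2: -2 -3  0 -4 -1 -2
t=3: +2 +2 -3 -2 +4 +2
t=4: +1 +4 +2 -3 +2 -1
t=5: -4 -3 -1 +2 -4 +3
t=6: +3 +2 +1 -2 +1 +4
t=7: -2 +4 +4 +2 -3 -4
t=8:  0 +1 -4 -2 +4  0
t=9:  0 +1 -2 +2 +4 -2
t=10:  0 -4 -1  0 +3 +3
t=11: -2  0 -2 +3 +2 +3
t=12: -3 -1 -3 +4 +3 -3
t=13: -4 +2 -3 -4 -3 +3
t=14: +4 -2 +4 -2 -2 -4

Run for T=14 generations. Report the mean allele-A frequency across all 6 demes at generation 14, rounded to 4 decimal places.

0.1718

t=0: k=[0 0 0 0 65 0]
t=1: x=[0.0000 0.0000 0.0000 7.4750 50.0500 7.4750] k=[0 0 0 7 47 9]
t=2: x=[0.0000 0.0000 0.8050 10.7950 38.0300 13.3700] k=[0 0 1 7 37 11]
t=3: x=[0.0000 0.1150 1.5750 9.7600 30.5600 13.9900] k=[0 2 0 8 35 16]
t=4: x=[0.2300 1.5400 1.1500 10.1850 29.7100 18.1850] k=[1 6 3 7 32 17]
t=5: x=[1.5750 5.0800 3.8050 9.4150 27.4000 18.7250] k=[0 2 3 11 23 22]
t=6: x=[0.2300 1.8850 3.8050 11.4600 21.5050 22.1150] k=[3 4 5 9 23 26]
t=7: x=[3.1150 4.0000 5.3450 10.1500 21.7350 25.6550] k=[1 8 9 12 19 22]
t=8: x=[1.8050 7.3100 9.2300 12.4600 18.5400 21.6550] k=[2 8 5 10 23 22]
t=9: x=[2.6900 6.9650 5.9200 10.9200 21.3900 22.1150] k=[3 8 4 13 25 20]
t=10: x=[3.5750 6.9650 5.4950 13.3450 23.0450 20.5750] k=[4 3 4 13 26 24]
t=11: x=[3.8850 3.2300 4.9200 13.4600 24.2750 24.2300] k=[2 3 3 16 26 27]
t=12: x=[2.1150 2.8850 4.4950 15.6550 24.9650 26.8850] k=[0 2 1 20 28 24]
t=13: x=[0.2300 1.6550 3.3000 18.7350 26.6200 24.4600] k=[0 4 0 15 24 27]
t=14: x=[0.4600 3.0800 2.1850 14.3100 23.3100 26.6550] k=[4 1 6 12 21 23]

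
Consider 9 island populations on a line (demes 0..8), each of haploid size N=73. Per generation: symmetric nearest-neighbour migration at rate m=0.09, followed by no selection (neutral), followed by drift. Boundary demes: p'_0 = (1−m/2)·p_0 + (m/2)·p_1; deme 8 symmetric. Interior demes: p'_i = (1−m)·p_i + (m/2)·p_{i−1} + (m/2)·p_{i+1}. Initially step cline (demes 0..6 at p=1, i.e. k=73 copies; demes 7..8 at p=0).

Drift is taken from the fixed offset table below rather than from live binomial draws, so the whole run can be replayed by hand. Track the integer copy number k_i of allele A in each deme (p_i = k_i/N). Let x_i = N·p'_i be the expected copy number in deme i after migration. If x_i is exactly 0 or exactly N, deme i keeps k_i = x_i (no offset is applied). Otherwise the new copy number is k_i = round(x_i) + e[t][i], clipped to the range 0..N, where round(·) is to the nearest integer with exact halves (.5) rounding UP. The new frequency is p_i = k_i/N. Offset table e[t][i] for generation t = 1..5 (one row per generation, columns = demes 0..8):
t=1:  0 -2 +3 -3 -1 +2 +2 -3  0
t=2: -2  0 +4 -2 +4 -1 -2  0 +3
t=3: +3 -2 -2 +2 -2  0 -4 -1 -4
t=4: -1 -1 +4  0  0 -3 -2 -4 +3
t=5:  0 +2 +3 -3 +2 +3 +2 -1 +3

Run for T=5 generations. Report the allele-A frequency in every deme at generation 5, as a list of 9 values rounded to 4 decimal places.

[1.0000, 1.0000, 1.0000, 0.9589, 1.0000, 0.9726, 0.7671, 0.0548, 0.0822]

t=0: k=[73 73 73 73 73 73 73 0 0]
t=1: x=[73.0000 73.0000 73.0000 73.0000 73.0000 73.0000 69.7150 3.2850 0.0000] k=[73 73 73 73 73 73 72 0 0]
t=2: x=[73.0000 73.0000 73.0000 73.0000 73.0000 72.9550 68.8050 3.2400 0.0000] k=[73 73 73 73 73 72 67 3 0]
t=3: x=[73.0000 73.0000 73.0000 73.0000 72.9550 71.8200 64.3450 5.7450 0.1350] k=[73 73 73 73 71 72 60 5 0]
t=4: x=[73.0000 73.0000 73.0000 72.9100 71.1350 71.4150 58.0650 7.2500 0.2250] k=[73 73 73 73 71 68 56 3 3]
t=5: x=[73.0000 73.0000 73.0000 72.9100 70.9550 67.5950 54.1550 5.3850 3.0000] k=[73 73 73 70 73 71 56 4 6]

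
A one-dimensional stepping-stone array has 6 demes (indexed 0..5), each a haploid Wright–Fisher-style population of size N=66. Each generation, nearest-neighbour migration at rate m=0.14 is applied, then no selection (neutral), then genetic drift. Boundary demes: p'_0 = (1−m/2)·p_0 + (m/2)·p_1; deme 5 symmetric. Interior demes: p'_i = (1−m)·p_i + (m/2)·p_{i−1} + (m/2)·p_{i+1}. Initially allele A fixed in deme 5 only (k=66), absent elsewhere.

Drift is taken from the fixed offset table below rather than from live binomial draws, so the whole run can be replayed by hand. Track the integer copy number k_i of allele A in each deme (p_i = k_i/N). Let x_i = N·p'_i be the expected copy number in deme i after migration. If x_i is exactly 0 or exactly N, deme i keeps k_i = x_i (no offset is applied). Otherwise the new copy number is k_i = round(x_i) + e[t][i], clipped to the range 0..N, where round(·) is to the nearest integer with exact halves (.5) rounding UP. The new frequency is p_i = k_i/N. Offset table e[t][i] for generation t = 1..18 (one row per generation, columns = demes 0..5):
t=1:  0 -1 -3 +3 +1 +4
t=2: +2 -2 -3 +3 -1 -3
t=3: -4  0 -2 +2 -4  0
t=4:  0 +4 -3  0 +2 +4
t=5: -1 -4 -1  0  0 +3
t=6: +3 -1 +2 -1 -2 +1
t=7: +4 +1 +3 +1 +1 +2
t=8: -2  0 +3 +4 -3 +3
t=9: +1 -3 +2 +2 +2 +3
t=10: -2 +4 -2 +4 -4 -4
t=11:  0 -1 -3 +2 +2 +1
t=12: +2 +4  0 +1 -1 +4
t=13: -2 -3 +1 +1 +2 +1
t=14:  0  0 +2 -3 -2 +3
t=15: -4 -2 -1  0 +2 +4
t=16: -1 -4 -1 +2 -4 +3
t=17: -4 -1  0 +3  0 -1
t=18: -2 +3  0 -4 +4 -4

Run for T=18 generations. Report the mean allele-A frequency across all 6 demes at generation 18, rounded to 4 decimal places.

0.2652

t=0: k=[0 0 0 0 0 66]
t=1: x=[0.0000 0.0000 0.0000 0.0000 4.6200 61.3800] k=[0 0 0 0 6 65]
t=2: x=[0.0000 0.0000 0.0000 0.4200 9.7100 60.8700] k=[0 0 0 3 9 58]
t=3: x=[0.0000 0.0000 0.2100 3.2100 12.0100 54.5700] k=[0 0 0 5 8 55]
t=4: x=[0.0000 0.0000 0.3500 4.8600 11.0800 51.7100] k=[0 0 0 5 13 56]
t=5: x=[0.0000 0.0000 0.3500 5.2100 15.4500 52.9900] k=[0 0 0 5 15 56]
t=6: x=[0.0000 0.0000 0.3500 5.3500 17.1700 53.1300] k=[0 0 2 4 15 54]
t=7: x=[0.0000 0.1400 2.0000 4.6300 16.9600 51.2700] k=[0 1 5 6 18 53]
t=8: x=[0.0700 1.2100 4.7900 6.7700 19.6100 50.5500] k=[0 1 8 11 17 54]
t=9: x=[0.0700 1.4200 7.7200 11.2100 19.1700 51.4100] k=[1 0 10 13 21 54]
t=10: x=[0.9300 0.7700 9.5100 13.3500 22.7500 51.6900] k=[0 5 8 17 19 48]
t=11: x=[0.3500 4.8600 8.4200 16.5100 20.8900 45.9700] k=[0 4 5 19 23 47]
t=12: x=[0.2800 3.7900 5.9100 18.3000 24.4000 45.3200] k=[2 8 6 19 23 49]
t=13: x=[2.4200 7.4400 7.0500 18.3700 24.5400 47.1800] k=[0 4 8 19 27 48]
t=14: x=[0.2800 4.0000 8.4900 18.7900 27.9100 46.5300] k=[0 4 10 16 26 50]
t=15: x=[0.2800 4.1400 10.0000 16.2800 26.9800 48.3200] k=[0 2 9 16 29 52]
t=16: x=[0.1400 2.3500 9.0000 16.4200 29.7000 50.3900] k=[0 0 8 18 26 53]
t=17: x=[0.0000 0.5600 8.1400 17.8600 27.3300 51.1100] k=[0 0 8 21 27 50]
t=18: x=[0.0000 0.5600 8.3500 20.5100 28.1900 48.3900] k=[0 4 8 17 32 44]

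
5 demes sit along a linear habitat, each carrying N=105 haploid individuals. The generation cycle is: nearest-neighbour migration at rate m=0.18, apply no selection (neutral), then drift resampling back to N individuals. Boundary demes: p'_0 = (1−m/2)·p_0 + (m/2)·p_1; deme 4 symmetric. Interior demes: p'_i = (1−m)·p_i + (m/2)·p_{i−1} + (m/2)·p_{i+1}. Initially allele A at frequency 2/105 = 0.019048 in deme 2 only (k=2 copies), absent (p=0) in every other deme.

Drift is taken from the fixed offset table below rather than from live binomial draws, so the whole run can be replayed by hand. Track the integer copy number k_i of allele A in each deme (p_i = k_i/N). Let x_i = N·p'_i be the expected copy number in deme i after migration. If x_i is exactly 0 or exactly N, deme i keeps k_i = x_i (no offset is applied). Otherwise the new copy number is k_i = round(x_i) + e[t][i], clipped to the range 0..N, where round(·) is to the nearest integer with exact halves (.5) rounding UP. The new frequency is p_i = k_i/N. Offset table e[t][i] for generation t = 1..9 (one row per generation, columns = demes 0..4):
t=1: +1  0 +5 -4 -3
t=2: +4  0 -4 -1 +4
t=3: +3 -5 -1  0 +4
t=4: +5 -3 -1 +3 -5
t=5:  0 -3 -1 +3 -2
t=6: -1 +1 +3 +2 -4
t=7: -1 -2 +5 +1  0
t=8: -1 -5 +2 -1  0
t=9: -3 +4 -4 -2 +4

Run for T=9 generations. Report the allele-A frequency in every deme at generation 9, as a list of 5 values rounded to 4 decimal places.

t=0: k=[0 0 2 0 0]
t=1: x=[0.0000 0.1800 1.6400 0.1800 0.0000] k=[0 0 7 0 0]
t=2: x=[0.0000 0.6300 5.7400 0.6300 0.0000] k=[0 1 2 0 0]
t=3: x=[0.0900 1.0000 1.7300 0.1800 0.0000] k=[3 0 1 0 0]
t=4: x=[2.7300 0.3600 0.8200 0.0900 0.0000] k=[8 0 0 3 0]
t=5: x=[7.2800 0.7200 0.2700 2.4600 0.2700] k=[7 0 0 5 0]
t=6: x=[6.3700 0.6300 0.4500 4.1000 0.4500] k=[5 2 3 6 0]
t=7: x=[4.7300 2.3600 3.1800 5.1900 0.5400] k=[4 0 8 6 1]
t=8: x=[3.6400 1.0800 7.1000 5.7300 1.4500] k=[3 0 9 5 1]
t=9: x=[2.7300 1.0800 7.8300 5.0000 1.3600] k=[0 5 4 3 5]

[0.0000, 0.0476, 0.0381, 0.0286, 0.0476]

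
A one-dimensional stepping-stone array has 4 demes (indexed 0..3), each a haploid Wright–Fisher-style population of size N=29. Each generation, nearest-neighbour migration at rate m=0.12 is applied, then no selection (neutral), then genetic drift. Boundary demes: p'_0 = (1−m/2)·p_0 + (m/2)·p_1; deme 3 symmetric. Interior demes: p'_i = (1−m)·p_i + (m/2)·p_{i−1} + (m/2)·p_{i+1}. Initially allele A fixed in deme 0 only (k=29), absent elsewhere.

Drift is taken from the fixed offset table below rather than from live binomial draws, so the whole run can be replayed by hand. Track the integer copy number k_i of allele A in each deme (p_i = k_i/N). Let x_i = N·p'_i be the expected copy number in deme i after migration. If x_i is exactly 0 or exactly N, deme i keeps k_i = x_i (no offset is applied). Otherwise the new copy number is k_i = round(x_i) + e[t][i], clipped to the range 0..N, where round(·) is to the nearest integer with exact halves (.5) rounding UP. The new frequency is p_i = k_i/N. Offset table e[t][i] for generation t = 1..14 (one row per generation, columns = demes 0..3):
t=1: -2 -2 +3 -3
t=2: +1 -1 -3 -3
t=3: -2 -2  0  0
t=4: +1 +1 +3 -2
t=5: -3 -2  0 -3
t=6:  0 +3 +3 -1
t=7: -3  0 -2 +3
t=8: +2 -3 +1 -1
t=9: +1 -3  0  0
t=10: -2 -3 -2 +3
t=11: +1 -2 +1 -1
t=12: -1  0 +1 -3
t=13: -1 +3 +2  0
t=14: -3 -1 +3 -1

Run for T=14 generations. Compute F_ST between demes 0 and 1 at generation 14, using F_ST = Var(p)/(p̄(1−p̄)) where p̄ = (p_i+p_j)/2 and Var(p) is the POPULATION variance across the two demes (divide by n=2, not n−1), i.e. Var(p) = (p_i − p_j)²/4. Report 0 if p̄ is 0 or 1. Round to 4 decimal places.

t=0: k=[29 0 0 0]
t=1: x=[27.2600 1.7400 0.0000 0.0000] k=[25 0 0 0]
t=2: x=[23.5000 1.5000 0.0000 0.0000] k=[25 1 0 0]
t=3: x=[23.5600 2.3800 0.0600 0.0000] k=[22 0 0 0]
t=4: x=[20.6800 1.3200 0.0000 0.0000] k=[22 2 0 0]
t=5: x=[20.8000 3.0800 0.1200 0.0000] k=[18 1 0 0]
t=6: x=[16.9800 1.9600 0.0600 0.0000] k=[17 5 3 0]
t=7: x=[16.2800 5.6000 2.9400 0.1800] k=[13 6 1 3]
t=8: x=[12.5800 6.1200 1.4200 2.8800] k=[15 3 2 2]
t=9: x=[14.2800 3.6600 2.0600 2.0000] k=[15 1 2 2]
t=10: x=[14.1600 1.9000 1.9400 2.0000] k=[12 0 0 5]
t=11: x=[11.2800 0.7200 0.3000 4.7000] k=[12 0 1 4]
t=12: x=[11.2800 0.7800 1.1200 3.8200] k=[10 1 2 1]
t=13: x=[9.4600 1.6000 1.8800 1.0600] k=[8 5 4 1]
t=14: x=[7.8200 5.1200 3.8800 1.1800] k=[5 4 7 0]

0.0023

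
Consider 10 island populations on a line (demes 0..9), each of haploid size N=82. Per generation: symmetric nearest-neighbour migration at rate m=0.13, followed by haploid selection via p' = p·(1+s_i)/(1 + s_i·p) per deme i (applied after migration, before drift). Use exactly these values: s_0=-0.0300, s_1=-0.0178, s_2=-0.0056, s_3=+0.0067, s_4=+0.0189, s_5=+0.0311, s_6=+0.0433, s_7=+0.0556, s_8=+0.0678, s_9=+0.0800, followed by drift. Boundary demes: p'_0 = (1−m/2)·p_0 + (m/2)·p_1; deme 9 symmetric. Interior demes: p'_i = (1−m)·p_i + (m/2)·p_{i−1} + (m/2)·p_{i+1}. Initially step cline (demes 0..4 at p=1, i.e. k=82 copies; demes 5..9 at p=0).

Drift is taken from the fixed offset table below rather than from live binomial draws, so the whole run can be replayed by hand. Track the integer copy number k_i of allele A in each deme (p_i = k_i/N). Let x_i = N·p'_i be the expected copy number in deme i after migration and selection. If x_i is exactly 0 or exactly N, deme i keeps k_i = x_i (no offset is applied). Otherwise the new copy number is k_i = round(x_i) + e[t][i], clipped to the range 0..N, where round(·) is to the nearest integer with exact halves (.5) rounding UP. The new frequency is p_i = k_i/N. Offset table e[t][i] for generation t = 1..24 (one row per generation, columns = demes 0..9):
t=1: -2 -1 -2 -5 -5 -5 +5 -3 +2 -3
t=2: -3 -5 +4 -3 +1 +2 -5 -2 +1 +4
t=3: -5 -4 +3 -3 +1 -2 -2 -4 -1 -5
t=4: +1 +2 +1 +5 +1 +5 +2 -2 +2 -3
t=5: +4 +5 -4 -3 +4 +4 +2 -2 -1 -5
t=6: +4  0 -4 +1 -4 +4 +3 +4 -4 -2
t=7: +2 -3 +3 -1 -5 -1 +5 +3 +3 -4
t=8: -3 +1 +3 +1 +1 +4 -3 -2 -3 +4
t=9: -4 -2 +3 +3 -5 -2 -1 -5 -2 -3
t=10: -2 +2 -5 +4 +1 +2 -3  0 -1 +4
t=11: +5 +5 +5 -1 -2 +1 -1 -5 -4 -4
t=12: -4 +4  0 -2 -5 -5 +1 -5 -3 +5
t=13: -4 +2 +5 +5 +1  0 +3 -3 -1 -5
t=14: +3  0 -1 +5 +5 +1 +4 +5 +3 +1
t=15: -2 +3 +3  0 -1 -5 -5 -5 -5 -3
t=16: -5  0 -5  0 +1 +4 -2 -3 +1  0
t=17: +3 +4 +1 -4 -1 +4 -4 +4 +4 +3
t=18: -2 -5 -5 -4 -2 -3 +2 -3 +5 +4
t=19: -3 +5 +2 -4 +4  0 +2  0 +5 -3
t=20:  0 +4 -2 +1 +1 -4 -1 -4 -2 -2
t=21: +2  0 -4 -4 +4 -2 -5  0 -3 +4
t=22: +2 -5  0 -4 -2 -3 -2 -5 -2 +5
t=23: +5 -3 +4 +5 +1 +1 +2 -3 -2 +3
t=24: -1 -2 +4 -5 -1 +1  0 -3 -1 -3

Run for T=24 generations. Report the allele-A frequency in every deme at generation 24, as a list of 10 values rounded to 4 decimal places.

t=0: k=[82 82 82 82 82 0 0 0 0 0]
t=1: x=[82.0000 82.0000 82.0000 82.0000 76.7626 5.4847 0.0000 0.0000 0.0000 0.0000] k=[82 82 82 82 72 0 0 0 0 0]
t=2: x=[82.0000 82.0000 82.0000 81.3543 68.1864 4.8170 0.0000 0.0000 0.0000 0.0000] k=[82 82 82 78 69 7 0 0 0 0]
t=3: x=[82.0000 82.0000 81.7385 77.7023 65.7998 10.8603 0.4746 0.0000 0.0000 0.0000] k=[82 82 82 75 67 9 0 0 0 0]
t=4: x=[82.0000 82.0000 81.5425 74.9780 64.0143 12.5062 0.6101 0.0000 0.0000 0.0000] k=[82 82 82 80 65 18 3 0 0 0]
t=5: x=[82.0000 82.0000 81.8693 79.1733 63.1927 20.5480 3.9358 0.2058 0.0000 0.0000] k=[82 82 78 76 67 25 6 0 0 0]
t=6: x=[82.0000 81.7353 78.1092 75.5846 65.1075 27.0472 7.1157 0.4116 0.0000 0.0000] k=[82 82 74 77 61 31 10 4 0 0]
t=7: x=[82.0000 81.4706 74.6776 75.8034 60.3893 32.1818 11.3842 4.3475 0.2776 0.0000] k=[82 78 78 75 55 31 16 7 3 0]
t=8: x=[81.7320 78.1954 77.7826 73.9436 55.0797 32.1818 16.9530 7.6941 3.2645 0.2106] k=[79 79 81 75 56 36 14 6 0 4]
t=9: x=[78.9107 79.0798 80.4716 74.2022 56.2668 36.4891 15.4341 6.4440 0.6937 4.0245] k=[75 77 82 77 51 34 14 1 0 1]
t=10: x=[74.9358 77.1131 81.3464 75.6741 51.9424 34.4151 14.9667 1.8767 0.1388 1.0089] k=[73 79 76 80 53 36 12 2 0 5]
t=11: x=[73.1524 78.3529 76.4259 78.0104 53.9963 36.1629 13.3778 2.6556 0.4857 5.0261] k=[78 82 81 77 52 37 12 0 0 1]
t=12: x=[78.1498 81.6691 80.7984 75.6741 53.0019 36.9708 13.3109 0.8229 0.0694 1.0089] k=[74 82 81 74 48 32 14 0 0 6]
t=13: x=[74.3104 81.4045 80.6023 72.8196 49.0198 32.4687 14.7663 0.9600 0.4163 6.0258] k=[70 82 82 78 50 32 18 0 0 1]
t=14: x=[70.4817 81.2060 81.7385 76.4745 51.0118 32.8612 18.3364 1.2341 0.0694 1.0089] k=[73 81 81 81 56 34 22 6 3 2]
t=15: x=[73.2856 80.4530 80.9944 79.3919 56.5250 35.2642 22.4239 7.1922 3.3336 2.2257] k=[71 82 82 79 56 30 17 2 0 0]
t=16: x=[71.4379 81.2722 81.8039 77.7271 56.1377 31.4365 17.4451 2.9974 0.1388 0.0000] k=[66 81 77 78 57 35 15 0 1 0]
t=17: x=[66.5976 79.7256 77.3002 76.6038 57.2597 35.7463 15.8602 1.0971 0.9283 0.0702] k=[70 82 78 73 56 40 12 5 5 3]
t=18: x=[70.4817 80.9414 77.9132 72.2774 56.3959 39.8470 13.8460 5.7371 5.1793 3.3701] k=[68 76 73 68 54 37 16 3 10 7]
t=19: x=[68.1734 75.1734 72.8243 67.4949 54.1504 37.3620 17.0863 4.5259 9.9073 7.7164] k=[65 80 75 63 58 37 19 5 15 5]
t=20: x=[65.5786 78.6426 74.5069 63.5507 57.2845 37.8183 19.8917 6.8941 14.4650 6.0685] k=[66 82 73 65 58 34 19 3 12 4]
t=21: x=[66.6639 80.3461 73.0202 65.1546 57.2200 35.1989 19.5593 4.8669 11.5298 4.8602] k=[69 80 69 61 61 33 15 5 9 9]
t=22: x=[69.3935 78.5105 69.1342 61.6224 59.4871 34.2593 16.0604 6.2137 9.2656 9.6354] k=[71 74 69 58 57 31 14 1 7 15]
t=23: x=[70.9060 73.3419 68.5470 58.7614 55.7105 32.1818 14.7663 2.3557 7.5688 15.4206] k=[76 70 73 64 57 33 17 0 6 18]
t=24: x=[75.4282 70.4074 72.1715 64.2231 56.2270 34.1286 17.5117 1.5765 6.7874 18.2903] k=[74 68 76 59 55 35 18 0 6 15]

[0.9024, 0.8293, 0.9268, 0.7195, 0.6707, 0.4268, 0.2195, 0.0000, 0.0732, 0.1829]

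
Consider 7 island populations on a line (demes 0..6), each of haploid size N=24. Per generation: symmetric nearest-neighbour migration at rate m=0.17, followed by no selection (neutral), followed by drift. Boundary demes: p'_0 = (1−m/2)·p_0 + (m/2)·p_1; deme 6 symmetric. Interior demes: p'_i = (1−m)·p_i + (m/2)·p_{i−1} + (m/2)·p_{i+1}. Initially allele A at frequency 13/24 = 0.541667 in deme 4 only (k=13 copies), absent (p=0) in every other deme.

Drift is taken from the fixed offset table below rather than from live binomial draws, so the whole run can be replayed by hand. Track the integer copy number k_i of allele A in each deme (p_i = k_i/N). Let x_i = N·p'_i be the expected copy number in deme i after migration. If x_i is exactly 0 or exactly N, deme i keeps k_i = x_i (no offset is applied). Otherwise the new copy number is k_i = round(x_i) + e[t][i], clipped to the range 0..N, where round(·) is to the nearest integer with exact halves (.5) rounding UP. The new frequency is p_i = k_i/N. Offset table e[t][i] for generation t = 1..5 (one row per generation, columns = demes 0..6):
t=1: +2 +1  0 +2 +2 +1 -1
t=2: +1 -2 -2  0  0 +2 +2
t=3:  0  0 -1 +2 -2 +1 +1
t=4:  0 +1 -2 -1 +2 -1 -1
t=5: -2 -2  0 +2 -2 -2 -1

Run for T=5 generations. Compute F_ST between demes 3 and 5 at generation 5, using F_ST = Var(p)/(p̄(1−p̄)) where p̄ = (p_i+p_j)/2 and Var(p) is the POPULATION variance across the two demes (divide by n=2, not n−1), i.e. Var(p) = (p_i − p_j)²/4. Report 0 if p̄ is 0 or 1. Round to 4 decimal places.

t=0: k=[0 0 0 0 13 0 0]
t=1: x=[0.0000 0.0000 0.0000 1.1050 10.7900 1.1050 0.0000] k=[0 0 0 3 13 2 0]
t=2: x=[0.0000 0.0000 0.2550 3.5950 11.2150 2.7650 0.1700] k=[0 0 0 4 11 5 2]
t=3: x=[0.0000 0.0000 0.3400 4.2550 9.8950 5.2550 2.2550] k=[0 0 0 6 8 6 3]
t=4: x=[0.0000 0.0000 0.5100 5.6600 7.6600 5.9150 3.2550] k=[0 0 0 5 10 5 2]
t=5: x=[0.0000 0.0000 0.4250 5.0000 9.1500 5.1700 2.2550] k=[0 0 0 7 7 3 1]

0.0421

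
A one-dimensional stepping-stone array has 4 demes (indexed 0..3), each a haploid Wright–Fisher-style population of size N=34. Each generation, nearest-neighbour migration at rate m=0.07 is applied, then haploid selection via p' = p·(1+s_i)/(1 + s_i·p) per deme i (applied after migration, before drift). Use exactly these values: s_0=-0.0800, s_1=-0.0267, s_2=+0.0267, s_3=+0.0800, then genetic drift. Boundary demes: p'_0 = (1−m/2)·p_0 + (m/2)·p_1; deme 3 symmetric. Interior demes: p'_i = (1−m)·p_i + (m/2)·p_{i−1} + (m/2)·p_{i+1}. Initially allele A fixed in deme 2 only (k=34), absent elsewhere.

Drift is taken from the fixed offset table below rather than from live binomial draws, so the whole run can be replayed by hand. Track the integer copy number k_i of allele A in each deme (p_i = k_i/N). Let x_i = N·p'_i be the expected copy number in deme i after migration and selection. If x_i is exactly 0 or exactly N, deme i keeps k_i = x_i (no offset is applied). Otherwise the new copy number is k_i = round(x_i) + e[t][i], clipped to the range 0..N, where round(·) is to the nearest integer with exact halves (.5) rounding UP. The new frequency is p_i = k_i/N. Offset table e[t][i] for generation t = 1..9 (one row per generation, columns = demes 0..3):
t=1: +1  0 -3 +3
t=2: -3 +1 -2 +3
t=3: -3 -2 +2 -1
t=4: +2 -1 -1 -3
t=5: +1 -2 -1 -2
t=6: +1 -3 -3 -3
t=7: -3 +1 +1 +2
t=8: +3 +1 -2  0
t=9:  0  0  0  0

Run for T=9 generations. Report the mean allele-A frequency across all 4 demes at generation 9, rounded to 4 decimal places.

0.2206

t=0: k=[0 0 34 0]
t=1: x=[0.0000 1.1593 31.6777 1.2816] k=[0 1 29 4]
t=2: x=[0.0322 1.8960 27.2881 5.2053] k=[0 3 25 8]
t=3: x=[0.0966 3.5774 23.8239 9.0986] k=[0 2 26 8]
t=4: x=[0.0644 2.7019 24.7090 9.1349] k=[2 2 24 6]
t=5: x=[1.8487 2.7019 22.7988 7.0504] k=[3 1 22 5]
t=6: x=[2.7143 1.7593 20.8829 5.9641] k=[4 0 18 3]
t=7: x=[3.5837 0.7499 17.0690 3.7757] k=[1 2 18 6]
t=8: x=[0.9545 2.4625 17.2440 6.8304] k=[4 3 15 7]
t=9: x=[3.6822 3.3719 14.5188 7.7300] k=[4 3 15 8]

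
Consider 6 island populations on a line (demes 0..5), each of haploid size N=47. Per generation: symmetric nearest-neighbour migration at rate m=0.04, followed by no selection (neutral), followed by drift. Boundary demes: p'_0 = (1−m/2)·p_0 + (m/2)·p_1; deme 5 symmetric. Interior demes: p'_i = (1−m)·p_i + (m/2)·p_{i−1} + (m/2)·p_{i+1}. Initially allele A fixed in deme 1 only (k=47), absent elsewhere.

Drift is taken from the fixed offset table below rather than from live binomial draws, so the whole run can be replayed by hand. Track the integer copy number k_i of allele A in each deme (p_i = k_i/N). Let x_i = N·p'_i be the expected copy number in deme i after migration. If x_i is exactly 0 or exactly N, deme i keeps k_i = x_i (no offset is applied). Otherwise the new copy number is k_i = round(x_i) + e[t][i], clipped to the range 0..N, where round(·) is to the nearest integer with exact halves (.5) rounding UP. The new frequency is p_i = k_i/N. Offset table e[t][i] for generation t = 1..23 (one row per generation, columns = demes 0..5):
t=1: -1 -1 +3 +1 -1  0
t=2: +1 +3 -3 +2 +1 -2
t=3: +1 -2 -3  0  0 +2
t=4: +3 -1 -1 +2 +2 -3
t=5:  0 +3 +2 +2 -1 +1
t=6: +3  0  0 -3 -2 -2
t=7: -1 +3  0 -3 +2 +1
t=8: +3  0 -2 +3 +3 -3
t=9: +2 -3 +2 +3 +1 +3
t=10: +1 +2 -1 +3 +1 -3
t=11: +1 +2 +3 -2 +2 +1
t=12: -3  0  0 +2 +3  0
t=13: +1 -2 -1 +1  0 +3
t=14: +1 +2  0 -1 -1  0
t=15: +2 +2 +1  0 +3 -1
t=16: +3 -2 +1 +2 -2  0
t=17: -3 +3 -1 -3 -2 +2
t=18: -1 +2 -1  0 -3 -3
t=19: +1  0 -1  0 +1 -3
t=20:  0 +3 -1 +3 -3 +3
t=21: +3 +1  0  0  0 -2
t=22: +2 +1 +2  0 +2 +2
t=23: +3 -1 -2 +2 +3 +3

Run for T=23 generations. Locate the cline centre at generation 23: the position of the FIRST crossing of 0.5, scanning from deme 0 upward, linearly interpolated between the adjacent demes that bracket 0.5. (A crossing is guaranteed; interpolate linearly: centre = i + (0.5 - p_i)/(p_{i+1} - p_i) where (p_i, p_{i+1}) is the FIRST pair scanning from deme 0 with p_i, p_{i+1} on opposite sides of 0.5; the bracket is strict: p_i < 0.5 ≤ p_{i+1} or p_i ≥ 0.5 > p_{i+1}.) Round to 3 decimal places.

1.479

t=0: k=[0 47 0 0 0 0]
t=1: x=[0.9400 45.1200 0.9400 0.0000 0.0000 0.0000] k=[0 44 4 0 0 0]
t=2: x=[0.8800 42.3200 4.7200 0.0800 0.0000 0.0000] k=[2 45 2 2 0 0]
t=3: x=[2.8600 43.2800 2.8600 1.9600 0.0400 0.0000] k=[4 41 0 2 0 0]
t=4: x=[4.7400 39.4400 0.8600 1.9200 0.0400 0.0000] k=[8 38 0 4 2 0]
t=5: x=[8.6000 36.6400 0.8400 3.8800 2.0000 0.0400] k=[9 40 3 6 1 1]
t=6: x=[9.6200 38.6400 3.8000 5.8400 1.1000 1.0000] k=[13 39 4 3 0 0]
t=7: x=[13.5200 37.7800 4.6800 2.9600 0.0600 0.0000] k=[13 41 5 0 2 0]
t=8: x=[13.5600 39.7200 5.6200 0.1400 1.9200 0.0400] k=[17 40 4 3 5 0]
t=9: x=[17.4600 38.8200 4.7000 3.0600 4.8600 0.1000] k=[19 36 7 6 6 3]
t=10: x=[19.3400 35.0800 7.5600 6.0200 5.9400 3.0600] k=[20 37 7 9 7 0]
t=11: x=[20.3400 36.0600 7.6400 8.9200 6.9000 0.1400] k=[21 38 11 7 9 1]
t=12: x=[21.3400 37.1200 11.4600 7.1200 8.8000 1.1600] k=[18 37 11 9 12 1]
t=13: x=[18.3800 36.1000 11.4800 9.1000 11.7200 1.2200] k=[19 34 10 10 12 4]
t=14: x=[19.3000 33.2200 10.4800 10.0400 11.8000 4.1600] k=[20 35 10 9 11 4]
t=15: x=[20.3000 34.2000 10.4800 9.0600 10.8200 4.1400] k=[22 36 11 9 14 3]
t=16: x=[22.2800 35.2200 11.4600 9.1400 13.6800 3.2200] k=[25 33 12 11 12 3]
t=17: x=[25.1600 32.4200 12.4000 11.0400 11.8000 3.1800] k=[22 35 11 8 10 5]
t=18: x=[22.2600 34.2600 11.4200 8.1000 9.8600 5.1000] k=[21 36 10 8 7 2]
t=19: x=[21.3000 35.1800 10.4800 8.0200 6.9200 2.1000] k=[22 35 9 8 8 0]
t=20: x=[22.2600 34.2200 9.5000 8.0200 7.8400 0.1600] k=[22 37 9 11 5 3]
t=21: x=[22.3000 36.1400 9.6000 10.8400 5.0800 3.0400] k=[25 37 10 11 5 1]
t=22: x=[25.2400 36.2200 10.5600 10.8600 5.0400 1.0800] k=[27 37 13 11 7 3]
t=23: x=[27.2000 36.3200 13.4400 10.9600 7.0000 3.0800] k=[30 35 11 13 10 6]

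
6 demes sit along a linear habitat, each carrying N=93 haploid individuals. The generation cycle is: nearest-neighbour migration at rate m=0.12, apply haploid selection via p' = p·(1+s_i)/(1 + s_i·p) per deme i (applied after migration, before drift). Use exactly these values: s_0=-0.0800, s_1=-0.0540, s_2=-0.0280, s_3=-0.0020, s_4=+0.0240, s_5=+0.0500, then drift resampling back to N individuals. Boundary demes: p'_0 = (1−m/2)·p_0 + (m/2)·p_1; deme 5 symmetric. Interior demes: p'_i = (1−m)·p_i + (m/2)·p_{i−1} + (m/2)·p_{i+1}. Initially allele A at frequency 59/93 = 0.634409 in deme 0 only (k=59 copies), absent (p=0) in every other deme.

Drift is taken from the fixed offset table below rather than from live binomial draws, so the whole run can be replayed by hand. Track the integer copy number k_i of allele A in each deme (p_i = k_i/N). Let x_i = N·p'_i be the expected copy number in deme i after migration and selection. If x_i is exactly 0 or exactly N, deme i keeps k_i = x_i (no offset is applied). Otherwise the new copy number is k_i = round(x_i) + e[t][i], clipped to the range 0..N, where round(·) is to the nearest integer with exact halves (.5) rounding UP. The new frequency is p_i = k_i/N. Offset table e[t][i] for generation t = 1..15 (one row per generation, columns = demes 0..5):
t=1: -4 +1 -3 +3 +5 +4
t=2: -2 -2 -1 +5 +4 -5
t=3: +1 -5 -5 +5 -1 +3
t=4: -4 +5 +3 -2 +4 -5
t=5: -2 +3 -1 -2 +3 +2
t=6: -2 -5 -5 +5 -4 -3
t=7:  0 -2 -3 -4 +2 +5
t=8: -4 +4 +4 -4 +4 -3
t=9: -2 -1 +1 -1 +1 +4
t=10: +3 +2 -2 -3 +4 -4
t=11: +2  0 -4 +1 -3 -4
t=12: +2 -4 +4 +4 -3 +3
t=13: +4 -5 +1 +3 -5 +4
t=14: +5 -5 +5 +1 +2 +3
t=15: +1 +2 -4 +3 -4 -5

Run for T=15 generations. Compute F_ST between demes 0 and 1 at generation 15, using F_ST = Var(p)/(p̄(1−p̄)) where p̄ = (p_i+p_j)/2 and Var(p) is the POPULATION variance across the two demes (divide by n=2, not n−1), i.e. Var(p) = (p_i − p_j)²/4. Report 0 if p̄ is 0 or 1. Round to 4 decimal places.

t=0: k=[59 0 0 0 0 0]
t=1: x=[53.5793 3.3557 0.0000 0.0000 0.0000 0.0000] k=[50 4 0 0 0 0]
t=2: x=[45.3017 6.1914 0.2333 0.0000 0.0000 0.0000] k=[43 4 0 0 0 0]
t=3: x=[38.7630 5.7911 0.2333 0.0000 0.0000 0.0000] k=[40 1 0 0 0 0]
t=4: x=[35.8072 3.1088 0.0583 0.0000 0.0000 0.0000] k=[32 8 3 0 0 0]
t=5: x=[28.8743 8.6926 3.0355 0.1796 0.0000 0.0000] k=[27 12 2 0 0 0]
t=6: x=[24.5635 11.7195 2.4124 0.1198 0.0000 0.0000] k=[23 7 0 5 0 0]
t=7: x=[20.6687 7.1642 0.7000 4.3916 0.3072 0.0000] k=[21 5 0 0 2 0]
t=8: x=[18.7602 5.3720 0.2916 0.1198 1.8014 0.1260] k=[15 9 4 0 6 0]
t=9: x=[13.6406 8.6161 3.9511 0.5988 5.3994 0.3779] k=[12 8 5 0 6 4]
t=10: x=[10.9298 7.6606 4.7503 0.6587 5.6444 4.3164] k=[14 10 3 0 10 0]
t=11: x=[12.8108 9.3430 3.1524 0.7785 8.9908 0.6298] k=[15 9 0 2 6 0]
t=12: x=[13.6406 8.3867 0.6416 2.1159 5.5219 0.3779] k=[16 4 5 6 3 3]
t=13: x=[14.2448 4.5345 4.8673 5.7492 3.2536 3.1449] k=[18 0 6 9 0 7]
t=14: x=[15.7963 1.3634 5.6670 8.2649 0.9828 6.8846] k=[21 0 11 9 3 10]
t=15: x=[18.4745 1.8183 9.9645 8.7441 3.8669 10.0075] k=[19 4 6 12 0 5]

0.0600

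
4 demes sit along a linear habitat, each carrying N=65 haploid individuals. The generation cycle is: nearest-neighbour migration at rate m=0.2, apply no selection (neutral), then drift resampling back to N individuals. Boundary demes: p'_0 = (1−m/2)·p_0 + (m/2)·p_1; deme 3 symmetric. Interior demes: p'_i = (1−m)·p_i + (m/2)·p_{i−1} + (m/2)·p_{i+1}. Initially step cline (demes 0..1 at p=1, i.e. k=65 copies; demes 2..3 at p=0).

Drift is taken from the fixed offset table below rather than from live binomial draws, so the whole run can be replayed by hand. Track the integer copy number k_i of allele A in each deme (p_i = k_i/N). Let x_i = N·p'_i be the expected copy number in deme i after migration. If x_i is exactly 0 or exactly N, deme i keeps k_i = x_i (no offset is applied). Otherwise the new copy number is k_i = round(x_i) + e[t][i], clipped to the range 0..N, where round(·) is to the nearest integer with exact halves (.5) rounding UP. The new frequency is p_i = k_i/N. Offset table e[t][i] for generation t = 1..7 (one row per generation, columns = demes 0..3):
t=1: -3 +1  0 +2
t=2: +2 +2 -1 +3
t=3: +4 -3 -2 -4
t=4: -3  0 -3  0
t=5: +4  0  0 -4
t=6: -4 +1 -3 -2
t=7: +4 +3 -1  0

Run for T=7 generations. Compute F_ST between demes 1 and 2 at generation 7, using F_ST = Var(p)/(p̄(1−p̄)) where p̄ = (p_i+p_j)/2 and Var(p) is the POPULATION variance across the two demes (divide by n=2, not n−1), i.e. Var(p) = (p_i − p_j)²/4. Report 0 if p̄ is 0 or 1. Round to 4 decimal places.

t=0: k=[65 65 0 0]
t=1: x=[65.0000 58.5000 6.5000 0.0000] k=[65 60 7 0]
t=2: x=[64.5000 55.2000 11.6000 0.7000] k=[65 57 11 4]
t=3: x=[64.2000 53.2000 14.9000 4.7000] k=[65 50 13 1]
t=4: x=[63.5000 47.8000 15.5000 2.2000] k=[61 48 13 2]
t=5: x=[59.7000 45.8000 15.4000 3.1000] k=[64 46 15 0]
t=6: x=[62.2000 44.7000 16.6000 1.5000] k=[58 46 14 0]
t=7: x=[56.8000 44.0000 15.8000 1.4000] k=[61 47 15 1]

0.2429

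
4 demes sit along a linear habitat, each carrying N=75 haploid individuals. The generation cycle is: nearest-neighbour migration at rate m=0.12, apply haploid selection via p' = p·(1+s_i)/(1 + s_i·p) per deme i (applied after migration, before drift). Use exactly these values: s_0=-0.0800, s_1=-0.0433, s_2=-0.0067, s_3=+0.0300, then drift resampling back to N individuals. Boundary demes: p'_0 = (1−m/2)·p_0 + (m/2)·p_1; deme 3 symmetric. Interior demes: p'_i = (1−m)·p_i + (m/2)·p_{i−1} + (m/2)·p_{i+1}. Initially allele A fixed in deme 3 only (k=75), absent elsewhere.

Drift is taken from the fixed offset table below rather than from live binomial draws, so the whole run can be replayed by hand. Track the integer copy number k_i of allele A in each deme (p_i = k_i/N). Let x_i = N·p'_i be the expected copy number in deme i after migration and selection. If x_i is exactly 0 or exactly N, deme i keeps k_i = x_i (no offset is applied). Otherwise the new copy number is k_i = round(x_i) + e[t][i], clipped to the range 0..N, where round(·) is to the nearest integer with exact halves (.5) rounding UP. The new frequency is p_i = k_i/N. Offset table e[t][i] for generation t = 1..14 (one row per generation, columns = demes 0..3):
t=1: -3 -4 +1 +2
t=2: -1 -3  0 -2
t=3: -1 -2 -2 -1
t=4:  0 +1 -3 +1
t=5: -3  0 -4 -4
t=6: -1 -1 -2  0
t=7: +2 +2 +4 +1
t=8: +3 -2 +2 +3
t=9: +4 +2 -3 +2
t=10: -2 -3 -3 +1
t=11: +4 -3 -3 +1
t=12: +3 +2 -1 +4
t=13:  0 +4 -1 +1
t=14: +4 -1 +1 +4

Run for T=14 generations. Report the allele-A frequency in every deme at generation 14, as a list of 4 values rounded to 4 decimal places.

t=0: k=[0 0 0 75]
t=1: x=[0.0000 0.0000 4.4716 70.6234] k=[0 0 5 73]
t=2: x=[0.0000 0.2871 8.7280 69.0831] k=[0 0 9 67]
t=3: x=[0.0000 0.5168 11.8727 63.8045] k=[0 0 10 63]
t=4: x=[0.0000 0.5742 12.5098 60.1747] k=[0 2 10 61]
t=5: x=[0.1104 2.2609 12.5098 58.3264] k=[0 2 9 54]
t=6: x=[0.1104 2.2033 11.2157 51.7765] k=[0 1 9 52]
t=7: x=[0.0552 1.3596 11.0366 49.9159] k=[2 3 15 51]
t=8: x=[1.8994 3.5089 16.3539 49.3413] k=[5 2 18 52]
t=9: x=[4.4573 3.0095 18.9845 50.4506] k=[8 5 16 52]
t=10: x=[7.2549 5.6060 17.4100 50.3318] k=[5 3 14 51]
t=11: x=[4.5131 3.6242 15.4773 49.2818] k=[9 1 12 50]
t=12: x=[7.9103 2.0499 13.5452 48.2310] k=[11 4 13 52]
t=13: x=[9.8447 4.7589 14.7203 50.1535] k=[10 9 14 51]
t=14: x=[9.2428 9.0034 15.8359 49.2818] k=[13 8 17 53]

[0.1733, 0.1067, 0.2267, 0.7067]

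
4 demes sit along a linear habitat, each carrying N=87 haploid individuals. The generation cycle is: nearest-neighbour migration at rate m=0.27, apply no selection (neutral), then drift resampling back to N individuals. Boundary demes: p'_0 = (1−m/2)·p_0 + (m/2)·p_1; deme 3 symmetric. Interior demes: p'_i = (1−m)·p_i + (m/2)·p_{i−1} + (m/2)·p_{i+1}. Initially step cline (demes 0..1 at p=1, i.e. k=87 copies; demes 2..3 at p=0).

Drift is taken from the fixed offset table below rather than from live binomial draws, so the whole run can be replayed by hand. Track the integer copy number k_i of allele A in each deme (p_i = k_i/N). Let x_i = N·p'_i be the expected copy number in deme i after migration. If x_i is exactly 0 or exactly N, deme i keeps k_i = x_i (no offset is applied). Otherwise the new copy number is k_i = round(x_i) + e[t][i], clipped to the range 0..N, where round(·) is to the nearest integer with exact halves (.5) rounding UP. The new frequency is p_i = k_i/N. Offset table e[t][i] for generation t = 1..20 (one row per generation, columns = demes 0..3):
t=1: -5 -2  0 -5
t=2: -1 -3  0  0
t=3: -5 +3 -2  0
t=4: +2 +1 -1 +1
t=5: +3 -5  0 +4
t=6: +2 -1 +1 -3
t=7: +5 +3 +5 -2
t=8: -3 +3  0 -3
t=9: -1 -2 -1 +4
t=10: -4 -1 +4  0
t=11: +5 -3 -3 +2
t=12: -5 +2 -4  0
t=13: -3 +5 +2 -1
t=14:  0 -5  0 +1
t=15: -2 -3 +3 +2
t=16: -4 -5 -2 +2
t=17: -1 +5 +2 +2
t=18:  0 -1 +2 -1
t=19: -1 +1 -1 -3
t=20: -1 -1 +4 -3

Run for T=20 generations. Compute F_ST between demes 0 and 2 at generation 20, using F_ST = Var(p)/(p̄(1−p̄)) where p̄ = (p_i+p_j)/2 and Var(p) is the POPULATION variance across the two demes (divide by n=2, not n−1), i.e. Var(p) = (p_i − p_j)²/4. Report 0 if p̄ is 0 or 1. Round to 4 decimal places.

0.0000

t=0: k=[87 87 0 0]
t=1: x=[87.0000 75.2550 11.7450 0.0000] k=[87 73 12 0]
t=2: x=[85.1100 66.6550 18.6150 1.6200] k=[84 64 19 2]
t=3: x=[81.3000 60.6250 22.7800 4.2950] k=[76 64 21 4]
t=4: x=[74.3800 59.8150 24.5100 6.2950] k=[76 61 24 7]
t=5: x=[73.9750 58.0300 26.7000 9.2950] k=[77 53 27 13]
t=6: x=[73.7600 52.7300 28.6200 14.8900] k=[76 52 30 12]
t=7: x=[72.7600 52.2700 30.5400 14.4300] k=[78 55 36 12]
t=8: x=[74.8950 55.5400 35.3250 15.2400] k=[72 59 35 12]
t=9: x=[70.2450 57.5150 35.1350 15.1050] k=[69 56 34 19]
t=10: x=[67.2450 54.7850 34.9450 21.0250] k=[63 54 39 21]
t=11: x=[61.7850 53.1900 38.5950 23.4300] k=[67 50 36 25]
t=12: x=[64.7050 50.4050 36.4050 26.4850] k=[60 52 32 26]
t=13: x=[58.9200 50.3800 33.8900 26.8100] k=[56 55 36 26]
t=14: x=[55.8650 52.5700 37.2150 27.3500] k=[56 48 37 28]
t=15: x=[54.9200 47.5950 37.2700 29.2150] k=[53 45 40 31]
t=16: x=[51.9200 45.4050 39.4600 32.2150] k=[48 40 37 34]
t=17: x=[46.9200 40.6750 37.0000 34.4050] k=[46 46 39 36]
t=18: x=[46.0000 45.0550 39.5400 36.4050] k=[46 44 42 35]
t=19: x=[45.7300 44.0000 41.3250 35.9450] k=[45 45 40 33]
t=20: x=[45.0000 44.3250 39.7300 33.9450] k=[44 43 44 31]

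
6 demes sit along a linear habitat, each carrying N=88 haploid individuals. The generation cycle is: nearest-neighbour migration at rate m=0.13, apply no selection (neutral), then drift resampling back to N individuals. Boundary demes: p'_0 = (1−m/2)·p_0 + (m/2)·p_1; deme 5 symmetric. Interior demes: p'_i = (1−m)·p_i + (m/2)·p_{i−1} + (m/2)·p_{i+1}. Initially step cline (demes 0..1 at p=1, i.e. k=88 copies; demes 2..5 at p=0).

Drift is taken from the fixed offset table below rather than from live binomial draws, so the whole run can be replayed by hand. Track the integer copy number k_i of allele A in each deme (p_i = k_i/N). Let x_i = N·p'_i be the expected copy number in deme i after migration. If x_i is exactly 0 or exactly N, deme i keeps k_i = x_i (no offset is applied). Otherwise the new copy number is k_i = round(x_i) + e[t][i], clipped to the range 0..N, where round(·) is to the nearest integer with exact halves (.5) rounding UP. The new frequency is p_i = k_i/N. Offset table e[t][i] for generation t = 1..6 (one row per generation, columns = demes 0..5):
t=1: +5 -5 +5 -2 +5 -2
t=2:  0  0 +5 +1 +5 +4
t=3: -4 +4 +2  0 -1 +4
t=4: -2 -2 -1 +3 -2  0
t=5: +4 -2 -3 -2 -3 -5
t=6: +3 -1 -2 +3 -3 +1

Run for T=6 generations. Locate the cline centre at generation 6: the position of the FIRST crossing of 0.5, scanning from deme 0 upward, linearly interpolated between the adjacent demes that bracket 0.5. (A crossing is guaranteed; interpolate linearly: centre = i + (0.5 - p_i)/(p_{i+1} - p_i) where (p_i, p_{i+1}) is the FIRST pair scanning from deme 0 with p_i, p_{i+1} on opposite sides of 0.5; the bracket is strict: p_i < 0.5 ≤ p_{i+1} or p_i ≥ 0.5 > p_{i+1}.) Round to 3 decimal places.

t=0: k=[88 88 0 0 0 0]
t=1: x=[88.0000 82.2800 5.7200 0.0000 0.0000 0.0000] k=[88 77 11 0 0 0]
t=2: x=[87.2850 73.4250 14.5750 0.7150 0.0000 0.0000] k=[87 73 20 2 0 0]
t=3: x=[86.0900 70.4650 22.2750 3.0400 0.1300 0.0000] k=[82 74 24 3 0 0]
t=4: x=[81.4800 71.2700 25.8850 4.1700 0.1950 0.0000] k=[79 69 25 7 0 0]
t=5: x=[78.3500 66.7900 26.6900 7.7150 0.4550 0.0000] k=[82 65 24 6 0 0]
t=6: x=[80.8950 63.4400 25.4950 6.7800 0.3900 0.0000] k=[84 62 23 10 0 0]

1.462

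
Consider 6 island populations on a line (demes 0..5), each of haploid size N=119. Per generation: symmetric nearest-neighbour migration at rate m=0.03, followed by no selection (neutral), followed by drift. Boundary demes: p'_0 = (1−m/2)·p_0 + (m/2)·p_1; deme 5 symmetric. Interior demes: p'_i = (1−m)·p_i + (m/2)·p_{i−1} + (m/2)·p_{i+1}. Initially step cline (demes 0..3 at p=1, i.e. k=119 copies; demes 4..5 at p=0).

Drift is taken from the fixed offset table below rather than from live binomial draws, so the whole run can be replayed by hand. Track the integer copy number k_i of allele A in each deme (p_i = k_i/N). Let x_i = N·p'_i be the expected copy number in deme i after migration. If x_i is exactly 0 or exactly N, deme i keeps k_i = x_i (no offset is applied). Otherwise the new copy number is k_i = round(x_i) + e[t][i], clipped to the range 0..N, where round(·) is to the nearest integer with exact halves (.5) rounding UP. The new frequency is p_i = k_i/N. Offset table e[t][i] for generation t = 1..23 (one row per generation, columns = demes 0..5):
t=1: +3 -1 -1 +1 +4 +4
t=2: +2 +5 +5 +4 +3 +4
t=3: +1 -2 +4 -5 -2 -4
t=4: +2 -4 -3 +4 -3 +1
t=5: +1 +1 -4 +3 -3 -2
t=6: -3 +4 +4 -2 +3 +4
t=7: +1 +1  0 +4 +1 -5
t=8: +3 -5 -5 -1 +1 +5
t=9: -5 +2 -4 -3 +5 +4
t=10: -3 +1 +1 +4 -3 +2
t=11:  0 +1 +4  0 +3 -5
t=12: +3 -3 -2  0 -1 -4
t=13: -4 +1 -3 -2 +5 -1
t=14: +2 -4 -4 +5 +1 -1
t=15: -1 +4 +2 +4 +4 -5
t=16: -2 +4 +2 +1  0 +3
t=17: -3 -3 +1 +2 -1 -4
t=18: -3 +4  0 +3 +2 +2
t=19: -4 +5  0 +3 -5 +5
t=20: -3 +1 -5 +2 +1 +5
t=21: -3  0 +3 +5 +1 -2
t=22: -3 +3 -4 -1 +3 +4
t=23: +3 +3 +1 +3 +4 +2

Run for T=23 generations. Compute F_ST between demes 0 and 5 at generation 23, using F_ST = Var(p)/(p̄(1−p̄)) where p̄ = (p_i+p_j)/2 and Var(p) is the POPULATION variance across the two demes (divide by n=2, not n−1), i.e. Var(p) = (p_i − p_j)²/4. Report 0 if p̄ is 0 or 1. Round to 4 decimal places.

0.3880

t=0: k=[119 119 119 119 0 0]
t=1: x=[119.0000 119.0000 119.0000 117.2150 1.7850 0.0000] k=[119 119 119 118 6 0]
t=2: x=[119.0000 119.0000 118.9850 116.3350 7.5900 0.0900] k=[119 119 119 119 11 4]
t=3: x=[119.0000 119.0000 119.0000 117.3800 12.5150 4.1050] k=[119 119 119 112 11 0]
t=4: x=[119.0000 119.0000 118.8950 110.5900 12.3500 0.1650] k=[119 119 116 115 9 1]
t=5: x=[119.0000 118.9550 116.0300 113.4250 10.4700 1.1200] k=[119 119 112 116 7 0]
t=6: x=[119.0000 118.8950 112.1650 114.3050 8.5300 0.1050] k=[119 119 116 112 12 4]
t=7: x=[119.0000 118.9550 115.9850 110.5600 13.3800 4.1200] k=[119 119 116 115 14 0]
t=8: x=[119.0000 118.9550 116.0300 113.5000 15.3050 0.2100] k=[119 114 111 113 16 5]
t=9: x=[118.9250 114.0300 111.0750 111.5150 17.2900 5.1650] k=[114 116 107 109 22 9]
t=10: x=[114.0300 115.8350 107.1650 107.6650 23.1100 9.1950] k=[111 117 108 112 20 11]
t=11: x=[111.0900 116.7750 108.1950 110.5600 21.2450 11.1350] k=[111 118 112 111 24 6]
t=12: x=[111.1050 117.8050 112.0750 109.7100 25.0350 6.2700] k=[114 115 110 110 24 2]
t=13: x=[114.0150 114.9100 110.0750 108.7100 24.9600 2.3300] k=[110 116 107 107 30 1]
t=14: x=[110.0900 115.7750 107.1350 105.8450 30.7200 1.4350] k=[112 112 103 111 32 0]
t=15: x=[112.0000 111.8650 103.2550 109.6950 32.7050 0.4800] k=[111 116 105 114 37 0]
t=16: x=[111.0750 115.7600 105.3000 112.7100 37.6000 0.5550] k=[109 119 107 114 38 4]
t=17: x=[109.1500 118.6700 107.2850 112.7550 38.6300 4.5100] k=[106 116 108 115 38 1]
t=18: x=[106.1500 115.7300 108.2250 113.7400 38.6000 1.5550] k=[103 119 108 117 41 4]
t=19: x=[103.2400 118.5950 108.3000 115.7250 41.5850 4.5550] k=[99 119 108 119 37 10]
t=20: x=[99.3000 118.5350 108.3300 117.6050 37.8250 10.4050] k=[96 119 103 119 39 15]
t=21: x=[96.3450 118.4150 103.4800 117.5600 39.8400 15.3600] k=[93 118 106 119 41 13]
t=22: x=[93.3750 117.4450 106.3750 117.6350 41.7500 13.4200] k=[90 119 102 117 45 17]
t=23: x=[90.4350 118.3100 102.4800 115.6950 45.6600 17.4200] k=[93 119 103 119 50 19]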